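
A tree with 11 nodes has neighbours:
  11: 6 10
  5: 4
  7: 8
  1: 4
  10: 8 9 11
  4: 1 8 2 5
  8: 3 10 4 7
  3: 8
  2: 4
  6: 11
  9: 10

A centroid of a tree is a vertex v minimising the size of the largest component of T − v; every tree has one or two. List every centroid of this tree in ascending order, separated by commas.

8

If 8 is removed the pieces have sizes 4, 4, 1, 1, all ≤ ⌊11/2⌋ = 5.
No neighbour of 8 does as well, so 8 is the unique centroid.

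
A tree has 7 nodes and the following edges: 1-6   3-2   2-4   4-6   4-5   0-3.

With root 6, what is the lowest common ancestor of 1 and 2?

6

Ancestors of 1 (toward the root): 1, 6.
Ancestors of 2: 2, 4, 6.
The deepest node appearing in both lists is 6.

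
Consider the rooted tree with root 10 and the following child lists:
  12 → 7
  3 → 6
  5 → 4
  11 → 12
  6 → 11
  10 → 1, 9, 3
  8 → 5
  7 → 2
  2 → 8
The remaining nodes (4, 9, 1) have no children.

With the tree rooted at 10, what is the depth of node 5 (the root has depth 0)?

10 → 3 → 6 → 11 → 12 → 7 → 2 → 8 → 5 — 8 edges.

8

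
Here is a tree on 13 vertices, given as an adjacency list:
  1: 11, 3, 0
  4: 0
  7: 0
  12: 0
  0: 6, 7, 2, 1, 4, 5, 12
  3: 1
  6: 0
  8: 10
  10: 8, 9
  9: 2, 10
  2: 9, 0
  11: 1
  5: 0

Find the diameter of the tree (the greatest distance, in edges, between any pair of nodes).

Starting from 11, a farthest node is 8 at distance 6.
One longest path: 11 – 1 – 0 – 2 – 9 – 10 – 8.
So the diameter is 6.

6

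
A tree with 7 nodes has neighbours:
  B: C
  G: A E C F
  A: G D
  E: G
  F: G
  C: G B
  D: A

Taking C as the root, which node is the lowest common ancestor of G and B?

C

Path G→root: G C; path B→root: B C.
First common node: C.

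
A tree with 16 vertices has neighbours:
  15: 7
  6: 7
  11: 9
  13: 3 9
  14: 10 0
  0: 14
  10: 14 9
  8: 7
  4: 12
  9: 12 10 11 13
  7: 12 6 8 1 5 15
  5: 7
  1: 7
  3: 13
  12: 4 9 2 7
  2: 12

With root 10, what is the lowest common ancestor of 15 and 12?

12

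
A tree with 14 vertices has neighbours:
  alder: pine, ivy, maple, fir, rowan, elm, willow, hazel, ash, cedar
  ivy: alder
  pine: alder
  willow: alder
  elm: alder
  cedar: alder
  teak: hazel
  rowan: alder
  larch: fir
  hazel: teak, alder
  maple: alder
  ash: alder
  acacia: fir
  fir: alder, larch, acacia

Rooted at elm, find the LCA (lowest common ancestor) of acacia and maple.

Ancestors of acacia (toward the root): acacia, fir, alder, elm.
Ancestors of maple: maple, alder, elm.
The deepest node appearing in both lists is alder.

alder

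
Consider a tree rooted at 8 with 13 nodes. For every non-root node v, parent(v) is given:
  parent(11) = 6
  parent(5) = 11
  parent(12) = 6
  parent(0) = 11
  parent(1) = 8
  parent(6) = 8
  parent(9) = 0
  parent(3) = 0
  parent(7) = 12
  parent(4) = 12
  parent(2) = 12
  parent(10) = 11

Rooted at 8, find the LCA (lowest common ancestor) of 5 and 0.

11

Ancestors of 5 (toward the root): 5, 11, 6, 8.
Ancestors of 0: 0, 11, 6, 8.
The deepest node appearing in both lists is 11.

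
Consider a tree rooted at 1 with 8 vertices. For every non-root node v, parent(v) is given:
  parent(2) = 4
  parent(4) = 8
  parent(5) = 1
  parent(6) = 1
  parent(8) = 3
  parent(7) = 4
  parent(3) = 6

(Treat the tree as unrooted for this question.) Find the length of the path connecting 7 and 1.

5

The path is 7 - 4 - 8 - 3 - 6 - 1, which has 5 edges.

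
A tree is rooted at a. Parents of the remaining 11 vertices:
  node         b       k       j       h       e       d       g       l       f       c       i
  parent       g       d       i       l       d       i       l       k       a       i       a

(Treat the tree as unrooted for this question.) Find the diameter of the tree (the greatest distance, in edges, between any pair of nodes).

BFS from b reaches f last, at distance 7; BFS from f confirms no node is farther.
Path: b – g – l – k – d – i – a – f.

7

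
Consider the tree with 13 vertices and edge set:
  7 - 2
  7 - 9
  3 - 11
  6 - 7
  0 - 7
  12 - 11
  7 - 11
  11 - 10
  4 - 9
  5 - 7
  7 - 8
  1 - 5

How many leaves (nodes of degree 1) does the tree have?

Degree-1 nodes: 0, 1, 2, 3, 4, 6, 8, 10, 12 — 9 of them.

9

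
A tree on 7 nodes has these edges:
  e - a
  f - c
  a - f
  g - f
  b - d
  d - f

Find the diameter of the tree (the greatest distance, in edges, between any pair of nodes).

4

BFS from b reaches e last, at distance 4; BFS from e confirms no node is farther.
Path: b - d - f - a - e.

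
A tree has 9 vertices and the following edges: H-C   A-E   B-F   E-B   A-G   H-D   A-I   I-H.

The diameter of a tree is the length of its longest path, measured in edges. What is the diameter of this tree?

BFS from F reaches D last, at distance 6; BFS from D confirms no node is farther.
Path: F-B-E-A-I-H-D.

6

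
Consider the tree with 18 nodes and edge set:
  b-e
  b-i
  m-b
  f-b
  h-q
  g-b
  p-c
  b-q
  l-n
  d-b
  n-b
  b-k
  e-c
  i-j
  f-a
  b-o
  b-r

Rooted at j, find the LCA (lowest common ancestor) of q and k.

Path q→root: q b i j; path k→root: k b i j.
First common node: b.

b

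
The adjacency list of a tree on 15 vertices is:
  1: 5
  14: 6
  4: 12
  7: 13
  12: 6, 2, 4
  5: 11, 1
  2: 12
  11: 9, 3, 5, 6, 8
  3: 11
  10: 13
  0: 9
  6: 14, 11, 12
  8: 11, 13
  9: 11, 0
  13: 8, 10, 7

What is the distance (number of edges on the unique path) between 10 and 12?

5

The path is 10 – 13 – 8 – 11 – 6 – 12, which has 5 edges.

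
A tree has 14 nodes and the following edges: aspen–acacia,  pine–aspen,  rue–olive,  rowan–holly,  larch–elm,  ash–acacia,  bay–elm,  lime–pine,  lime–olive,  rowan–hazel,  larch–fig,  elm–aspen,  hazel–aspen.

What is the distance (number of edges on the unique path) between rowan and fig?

Walking from rowan: rowan–hazel–aspen–elm–larch–fig. Length 5.

5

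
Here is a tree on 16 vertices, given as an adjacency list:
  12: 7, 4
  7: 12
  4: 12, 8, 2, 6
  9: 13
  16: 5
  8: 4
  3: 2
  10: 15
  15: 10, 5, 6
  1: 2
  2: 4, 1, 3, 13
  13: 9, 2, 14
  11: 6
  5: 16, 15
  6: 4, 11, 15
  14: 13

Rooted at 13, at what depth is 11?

Path from 13 to 11: 13 – 2 – 4 – 6 – 11, which has 4 edges.

4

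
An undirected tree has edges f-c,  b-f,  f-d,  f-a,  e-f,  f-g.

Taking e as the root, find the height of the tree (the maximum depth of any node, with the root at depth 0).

2

a sits deepest: e – f – a — 2 edges from the root.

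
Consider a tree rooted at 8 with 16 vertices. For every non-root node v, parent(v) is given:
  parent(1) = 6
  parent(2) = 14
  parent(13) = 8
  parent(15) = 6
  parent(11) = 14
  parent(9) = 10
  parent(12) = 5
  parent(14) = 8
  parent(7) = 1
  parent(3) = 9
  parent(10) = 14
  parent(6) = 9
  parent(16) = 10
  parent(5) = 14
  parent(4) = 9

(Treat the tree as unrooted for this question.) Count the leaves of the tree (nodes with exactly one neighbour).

The leaves are 2, 3, 4, 7, 11, 12, 13, 15, 16.
That is 9 leaves.

9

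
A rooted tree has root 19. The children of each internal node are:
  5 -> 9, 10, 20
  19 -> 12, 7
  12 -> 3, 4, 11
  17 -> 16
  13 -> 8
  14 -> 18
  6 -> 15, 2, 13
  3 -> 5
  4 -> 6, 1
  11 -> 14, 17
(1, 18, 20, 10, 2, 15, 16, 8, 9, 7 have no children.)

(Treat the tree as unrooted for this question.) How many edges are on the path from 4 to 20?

4

4–12–3–5–20: 4 edges.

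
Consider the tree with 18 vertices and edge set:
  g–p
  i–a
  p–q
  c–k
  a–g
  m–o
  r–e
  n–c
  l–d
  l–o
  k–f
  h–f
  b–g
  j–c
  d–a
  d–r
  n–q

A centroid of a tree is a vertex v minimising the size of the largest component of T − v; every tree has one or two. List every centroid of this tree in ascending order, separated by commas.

Removing g splits the tree into components of sizes 8, 8, 1; the largest is 8 ≤ ⌊18/2⌋ = 9.
No neighbour of g does as well, so g is the unique centroid.

g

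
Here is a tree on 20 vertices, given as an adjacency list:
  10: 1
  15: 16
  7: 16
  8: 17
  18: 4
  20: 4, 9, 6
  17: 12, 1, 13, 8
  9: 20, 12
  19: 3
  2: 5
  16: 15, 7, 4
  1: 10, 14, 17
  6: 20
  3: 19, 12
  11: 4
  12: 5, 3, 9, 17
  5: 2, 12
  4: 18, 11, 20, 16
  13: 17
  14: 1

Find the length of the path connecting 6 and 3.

4

Walking from 6: 6–20–9–12–3. Length 4.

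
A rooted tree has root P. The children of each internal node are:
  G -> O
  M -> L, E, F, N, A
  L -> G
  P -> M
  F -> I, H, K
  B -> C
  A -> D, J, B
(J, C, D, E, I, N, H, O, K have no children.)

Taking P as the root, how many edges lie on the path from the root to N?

2

P–M–N — 2 edges.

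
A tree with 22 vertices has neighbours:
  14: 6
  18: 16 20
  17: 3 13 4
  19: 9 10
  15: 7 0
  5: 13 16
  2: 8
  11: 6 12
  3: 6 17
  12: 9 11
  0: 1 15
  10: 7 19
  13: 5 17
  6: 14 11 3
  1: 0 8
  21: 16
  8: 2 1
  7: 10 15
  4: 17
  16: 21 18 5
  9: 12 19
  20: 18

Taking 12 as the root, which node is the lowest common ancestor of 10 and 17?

Ancestors of 10 (toward the root): 10, 19, 9, 12.
Ancestors of 17: 17, 3, 6, 11, 12.
The deepest node appearing in both lists is 12.

12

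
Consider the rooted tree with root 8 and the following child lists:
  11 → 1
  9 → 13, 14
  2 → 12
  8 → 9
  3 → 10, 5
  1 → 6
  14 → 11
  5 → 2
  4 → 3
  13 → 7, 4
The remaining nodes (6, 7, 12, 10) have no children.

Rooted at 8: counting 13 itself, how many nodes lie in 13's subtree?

8

The subtree rooted at 13 contains: 13, 4, 7, 3, 10, 5, 2, 12 — 8 nodes.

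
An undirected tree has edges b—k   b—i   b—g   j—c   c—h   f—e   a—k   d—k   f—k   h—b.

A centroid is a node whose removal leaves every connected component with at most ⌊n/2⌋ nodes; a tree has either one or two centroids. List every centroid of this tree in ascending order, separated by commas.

Removing b splits the tree into components of sizes 5, 3, 1, 1; the largest is 5 ≤ ⌊11/2⌋ = 5.
Every other node leaves some component of size > 5, so the centroid is unique.

b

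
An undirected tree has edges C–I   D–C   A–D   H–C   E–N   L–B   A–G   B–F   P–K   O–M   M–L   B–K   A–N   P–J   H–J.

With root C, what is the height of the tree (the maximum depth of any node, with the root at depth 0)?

8

A deepest node is O, reached by C–H–J–P–K–B–L–M–O.
That path has 8 edges, so the height is 8.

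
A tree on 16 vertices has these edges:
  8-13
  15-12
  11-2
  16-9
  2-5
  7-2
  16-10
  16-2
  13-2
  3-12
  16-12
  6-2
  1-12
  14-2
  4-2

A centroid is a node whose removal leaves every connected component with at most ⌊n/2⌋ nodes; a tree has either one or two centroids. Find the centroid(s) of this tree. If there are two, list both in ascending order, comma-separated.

Delete 2: the remaining components have sizes 7, 2, 1, 1, 1, 1, 1, 1. Max 7 ≤ 8, so 2 is a centroid.
No neighbour of 2 does as well, so 2 is the unique centroid.

2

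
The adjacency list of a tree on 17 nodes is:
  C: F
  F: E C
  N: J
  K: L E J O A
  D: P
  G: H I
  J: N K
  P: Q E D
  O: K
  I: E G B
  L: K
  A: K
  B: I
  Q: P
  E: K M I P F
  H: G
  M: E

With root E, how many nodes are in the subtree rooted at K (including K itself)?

6

The subtree rooted at K contains: K, O, A, L, J, N — 6 nodes.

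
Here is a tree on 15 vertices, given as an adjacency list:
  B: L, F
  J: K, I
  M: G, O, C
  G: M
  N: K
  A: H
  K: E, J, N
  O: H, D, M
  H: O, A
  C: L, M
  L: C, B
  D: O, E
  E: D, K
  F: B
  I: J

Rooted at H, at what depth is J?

Path from H to J: H–O–D–E–K–J, which has 5 edges.

5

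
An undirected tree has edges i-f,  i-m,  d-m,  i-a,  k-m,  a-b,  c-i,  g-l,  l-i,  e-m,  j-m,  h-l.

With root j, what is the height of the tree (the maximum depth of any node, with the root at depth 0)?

A deepest node is h, reached by j–m–i–l–h.
That path has 4 edges, so the height is 4.

4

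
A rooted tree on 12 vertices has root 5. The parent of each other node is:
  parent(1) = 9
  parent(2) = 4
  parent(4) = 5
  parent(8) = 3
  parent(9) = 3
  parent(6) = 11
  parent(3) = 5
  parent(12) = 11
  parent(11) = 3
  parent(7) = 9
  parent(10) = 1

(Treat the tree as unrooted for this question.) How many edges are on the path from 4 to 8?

3

The path is 4 – 5 – 3 – 8, which has 3 edges.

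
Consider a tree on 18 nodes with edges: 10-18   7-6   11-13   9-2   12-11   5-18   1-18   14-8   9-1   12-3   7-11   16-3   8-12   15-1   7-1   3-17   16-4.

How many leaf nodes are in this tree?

The leaves are 2, 4, 5, 6, 10, 13, 14, 15, 17.
That is 9 leaves.

9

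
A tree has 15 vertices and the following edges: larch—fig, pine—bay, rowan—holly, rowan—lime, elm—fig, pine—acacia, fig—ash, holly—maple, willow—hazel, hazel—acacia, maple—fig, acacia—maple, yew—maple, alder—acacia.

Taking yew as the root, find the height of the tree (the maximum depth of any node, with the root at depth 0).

4

The longest root-to-leaf path is yew–maple–acacia–hazel–willow (4 edges).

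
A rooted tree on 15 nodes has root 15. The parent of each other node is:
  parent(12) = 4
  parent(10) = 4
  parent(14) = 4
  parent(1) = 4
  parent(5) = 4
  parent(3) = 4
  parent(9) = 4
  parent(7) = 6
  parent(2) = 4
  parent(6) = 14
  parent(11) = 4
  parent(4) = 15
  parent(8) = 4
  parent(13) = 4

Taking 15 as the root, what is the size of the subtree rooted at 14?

3

Descendants of 14 (including itself): 14, 6, 7. That's 3.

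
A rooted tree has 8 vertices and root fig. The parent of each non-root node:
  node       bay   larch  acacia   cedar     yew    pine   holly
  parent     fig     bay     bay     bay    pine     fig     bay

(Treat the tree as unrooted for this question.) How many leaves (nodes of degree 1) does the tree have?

5

The leaves are acacia, cedar, holly, larch, yew.
That is 5 leaves.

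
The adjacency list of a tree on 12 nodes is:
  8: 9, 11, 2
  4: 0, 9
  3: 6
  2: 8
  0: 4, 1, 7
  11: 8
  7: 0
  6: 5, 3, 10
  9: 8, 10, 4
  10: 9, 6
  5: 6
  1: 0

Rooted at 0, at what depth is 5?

5

Climbing from 5 to the root: 5 → 6 → 10 → 9 → 4 → 0. That's 5 steps.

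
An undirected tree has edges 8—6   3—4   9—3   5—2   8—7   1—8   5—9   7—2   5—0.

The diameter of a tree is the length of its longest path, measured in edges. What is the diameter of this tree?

7

BFS from 1 reaches 4 last, at distance 7; BFS from 4 confirms no node is farther.
Path: 1–8–7–2–5–9–3–4.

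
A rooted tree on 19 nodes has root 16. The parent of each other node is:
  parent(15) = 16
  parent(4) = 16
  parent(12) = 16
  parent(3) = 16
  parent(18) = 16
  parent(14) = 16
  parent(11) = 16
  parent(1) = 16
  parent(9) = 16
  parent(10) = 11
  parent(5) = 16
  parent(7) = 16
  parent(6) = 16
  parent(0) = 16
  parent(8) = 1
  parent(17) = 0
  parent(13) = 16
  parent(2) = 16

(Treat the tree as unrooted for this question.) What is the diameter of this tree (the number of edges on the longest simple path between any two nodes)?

4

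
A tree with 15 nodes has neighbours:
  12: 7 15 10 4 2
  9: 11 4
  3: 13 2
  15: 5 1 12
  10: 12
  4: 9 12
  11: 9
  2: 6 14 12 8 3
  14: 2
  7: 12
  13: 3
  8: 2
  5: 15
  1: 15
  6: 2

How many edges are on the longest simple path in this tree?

Starting from 13, a farthest node is 11 at distance 6.
One longest path: 13 - 3 - 2 - 12 - 4 - 9 - 11.
So the diameter is 6.

6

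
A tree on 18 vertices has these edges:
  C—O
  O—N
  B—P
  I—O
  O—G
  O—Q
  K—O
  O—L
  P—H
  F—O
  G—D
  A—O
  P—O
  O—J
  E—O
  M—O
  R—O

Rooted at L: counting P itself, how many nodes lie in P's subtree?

Descendants of P (including itself): P, B, H. That's 3.

3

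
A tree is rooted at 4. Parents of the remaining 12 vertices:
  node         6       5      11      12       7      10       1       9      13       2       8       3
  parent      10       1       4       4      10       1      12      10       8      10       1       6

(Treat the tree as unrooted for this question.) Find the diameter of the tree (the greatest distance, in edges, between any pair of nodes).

A longest path is 11 - 4 - 12 - 1 - 10 - 6 - 3, with 6 edges.

6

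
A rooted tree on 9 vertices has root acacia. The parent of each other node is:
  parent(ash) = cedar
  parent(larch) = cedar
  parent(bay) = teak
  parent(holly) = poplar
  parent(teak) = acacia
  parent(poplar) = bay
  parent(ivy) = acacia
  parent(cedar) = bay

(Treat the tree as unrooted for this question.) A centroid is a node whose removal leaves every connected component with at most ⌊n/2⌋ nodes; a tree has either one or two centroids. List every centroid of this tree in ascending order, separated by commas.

Removing bay splits the tree into components of sizes 3, 3, 2; the largest is 3 ≤ ⌊9/2⌋ = 4.
Every other node leaves some component of size > 4, so the centroid is unique.

bay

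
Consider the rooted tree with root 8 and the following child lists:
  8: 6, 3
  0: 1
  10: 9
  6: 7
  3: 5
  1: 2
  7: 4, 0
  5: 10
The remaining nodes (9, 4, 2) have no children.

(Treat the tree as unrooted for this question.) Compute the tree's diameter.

BFS from 9 reaches 2 last, at distance 9; BFS from 2 confirms no node is farther.
Path: 9–10–5–3–8–6–7–0–1–2.

9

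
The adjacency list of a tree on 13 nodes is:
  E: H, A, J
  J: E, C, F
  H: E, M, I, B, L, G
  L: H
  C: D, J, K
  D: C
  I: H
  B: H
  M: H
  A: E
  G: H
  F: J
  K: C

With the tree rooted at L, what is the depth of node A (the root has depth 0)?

3

Path from L to A: L → H → E → A, which has 3 edges.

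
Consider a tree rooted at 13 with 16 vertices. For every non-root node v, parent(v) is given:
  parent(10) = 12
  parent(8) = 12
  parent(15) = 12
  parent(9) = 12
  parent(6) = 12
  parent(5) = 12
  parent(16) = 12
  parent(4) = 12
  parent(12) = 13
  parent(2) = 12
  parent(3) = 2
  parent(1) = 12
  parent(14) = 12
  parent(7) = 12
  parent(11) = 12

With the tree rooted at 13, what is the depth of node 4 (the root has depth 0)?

2

Path from 13 to 4: 13–12–4, which has 2 edges.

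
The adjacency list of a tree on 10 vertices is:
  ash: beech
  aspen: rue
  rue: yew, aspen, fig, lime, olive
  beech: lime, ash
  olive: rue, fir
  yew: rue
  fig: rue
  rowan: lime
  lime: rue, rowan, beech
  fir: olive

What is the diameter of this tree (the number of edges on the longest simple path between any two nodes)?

Starting from fir, a farthest node is ash at distance 5.
One longest path: fir-olive-rue-lime-beech-ash.
So the diameter is 5.

5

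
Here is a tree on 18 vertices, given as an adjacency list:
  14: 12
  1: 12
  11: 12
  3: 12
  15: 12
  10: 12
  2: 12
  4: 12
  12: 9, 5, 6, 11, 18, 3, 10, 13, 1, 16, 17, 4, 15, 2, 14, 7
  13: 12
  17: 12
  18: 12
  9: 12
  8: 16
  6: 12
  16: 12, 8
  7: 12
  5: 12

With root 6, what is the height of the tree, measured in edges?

8 sits deepest: 6–12–16–8 — 3 edges from the root.

3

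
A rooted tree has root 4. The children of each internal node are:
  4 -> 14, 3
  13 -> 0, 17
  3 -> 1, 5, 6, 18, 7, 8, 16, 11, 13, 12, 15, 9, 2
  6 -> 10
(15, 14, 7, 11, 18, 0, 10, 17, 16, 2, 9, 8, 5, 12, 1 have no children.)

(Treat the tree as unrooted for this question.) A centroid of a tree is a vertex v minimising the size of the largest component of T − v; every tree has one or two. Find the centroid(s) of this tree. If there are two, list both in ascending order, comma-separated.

3

If 3 is removed the pieces have sizes 3, 2, 2, 1, 1, 1, 1, 1, 1, 1, 1, 1, 1, 1, all ≤ ⌊19/2⌋ = 9.
Every other node leaves some component of size > 9, so the centroid is unique.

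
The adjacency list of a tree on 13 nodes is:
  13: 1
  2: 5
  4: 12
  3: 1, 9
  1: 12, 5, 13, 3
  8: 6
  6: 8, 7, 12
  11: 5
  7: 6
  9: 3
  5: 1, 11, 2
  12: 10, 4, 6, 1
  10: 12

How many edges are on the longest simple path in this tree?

5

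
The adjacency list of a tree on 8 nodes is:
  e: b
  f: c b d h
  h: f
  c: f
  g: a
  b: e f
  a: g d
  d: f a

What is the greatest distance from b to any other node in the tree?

The node farthest from b is g, via b-f-d-a-g — 4 edges.

4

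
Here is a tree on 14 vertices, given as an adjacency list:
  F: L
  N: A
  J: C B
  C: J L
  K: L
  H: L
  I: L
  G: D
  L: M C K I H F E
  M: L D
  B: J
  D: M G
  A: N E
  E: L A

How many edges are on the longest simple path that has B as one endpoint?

6

Distances from B peak at 6, attained at N (G also at distance 6).
B-J-C-L-E-A-N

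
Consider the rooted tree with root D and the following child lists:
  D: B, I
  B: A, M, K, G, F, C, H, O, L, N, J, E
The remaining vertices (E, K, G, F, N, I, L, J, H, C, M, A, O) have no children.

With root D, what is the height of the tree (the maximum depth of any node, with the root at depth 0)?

A deepest node is A, reached by D – B – A.
That path has 2 edges, so the height is 2.

2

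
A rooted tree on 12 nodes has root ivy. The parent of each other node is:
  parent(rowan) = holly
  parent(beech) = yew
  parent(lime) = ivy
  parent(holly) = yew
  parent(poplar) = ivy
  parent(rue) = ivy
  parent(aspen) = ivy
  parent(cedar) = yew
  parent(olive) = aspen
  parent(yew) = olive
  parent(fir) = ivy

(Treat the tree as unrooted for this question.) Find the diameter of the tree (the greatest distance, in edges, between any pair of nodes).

A longest path is poplar–ivy–aspen–olive–yew–holly–rowan, with 6 edges.

6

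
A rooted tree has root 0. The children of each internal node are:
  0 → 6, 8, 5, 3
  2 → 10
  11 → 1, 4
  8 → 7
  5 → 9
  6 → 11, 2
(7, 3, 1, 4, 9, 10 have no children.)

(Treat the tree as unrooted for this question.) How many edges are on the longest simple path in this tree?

Starting from 4, a farthest node is 7 at distance 5.
One longest path: 4 - 11 - 6 - 0 - 8 - 7.
So the diameter is 5.

5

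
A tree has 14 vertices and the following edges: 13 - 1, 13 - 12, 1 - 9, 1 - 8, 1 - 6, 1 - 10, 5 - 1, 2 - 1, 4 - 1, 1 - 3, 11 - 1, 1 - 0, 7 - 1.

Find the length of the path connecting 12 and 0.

The path is 12–13–1–0, which has 3 edges.

3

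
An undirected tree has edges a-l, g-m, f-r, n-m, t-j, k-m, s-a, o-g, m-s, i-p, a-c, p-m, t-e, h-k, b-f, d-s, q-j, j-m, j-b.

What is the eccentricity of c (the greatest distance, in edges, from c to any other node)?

Distances from c peak at 7, attained at r.
c–a–s–m–j–b–f–r

7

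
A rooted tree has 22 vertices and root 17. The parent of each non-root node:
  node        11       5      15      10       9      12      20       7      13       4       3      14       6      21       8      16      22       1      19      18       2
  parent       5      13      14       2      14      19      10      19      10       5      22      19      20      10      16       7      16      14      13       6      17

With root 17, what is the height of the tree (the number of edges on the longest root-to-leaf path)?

A deepest node is 3, reached by 17–2–10–13–19–7–16–22–3.
That path has 8 edges, so the height is 8.

8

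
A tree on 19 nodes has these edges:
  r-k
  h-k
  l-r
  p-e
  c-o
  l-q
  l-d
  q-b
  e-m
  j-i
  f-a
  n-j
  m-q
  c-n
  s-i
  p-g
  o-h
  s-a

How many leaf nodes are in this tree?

Exactly 4 nodes have a single neighbour: b, d, f, g.

4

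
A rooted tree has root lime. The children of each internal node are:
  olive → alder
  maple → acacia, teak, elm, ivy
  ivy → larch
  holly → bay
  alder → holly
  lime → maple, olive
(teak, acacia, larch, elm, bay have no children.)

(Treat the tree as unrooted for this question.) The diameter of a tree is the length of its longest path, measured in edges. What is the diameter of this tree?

A longest path is bay–holly–alder–olive–lime–maple–ivy–larch, with 7 edges.

7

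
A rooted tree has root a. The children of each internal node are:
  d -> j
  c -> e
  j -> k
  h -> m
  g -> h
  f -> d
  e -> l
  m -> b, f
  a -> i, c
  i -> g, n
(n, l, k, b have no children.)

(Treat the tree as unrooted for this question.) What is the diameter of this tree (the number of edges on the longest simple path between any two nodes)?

11

Starting from l, a farthest node is k at distance 11.
One longest path: l – e – c – a – i – g – h – m – f – d – j – k.
So the diameter is 11.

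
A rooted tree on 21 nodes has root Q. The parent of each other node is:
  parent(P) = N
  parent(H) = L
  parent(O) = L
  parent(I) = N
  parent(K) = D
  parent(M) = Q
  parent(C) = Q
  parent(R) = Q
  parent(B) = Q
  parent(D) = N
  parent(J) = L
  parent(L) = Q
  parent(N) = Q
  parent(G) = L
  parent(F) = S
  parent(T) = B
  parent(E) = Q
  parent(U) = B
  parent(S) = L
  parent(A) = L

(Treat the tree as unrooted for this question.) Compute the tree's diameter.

6

BFS from F reaches K last, at distance 6; BFS from K confirms no node is farther.
Path: F-S-L-Q-N-D-K.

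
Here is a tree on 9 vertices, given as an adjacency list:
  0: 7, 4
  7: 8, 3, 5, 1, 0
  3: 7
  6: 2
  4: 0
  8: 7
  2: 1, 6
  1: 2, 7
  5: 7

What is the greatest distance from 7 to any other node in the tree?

3

A farthest node from 7 is 6.
The path 7 – 1 – 2 – 6 has 3 edges.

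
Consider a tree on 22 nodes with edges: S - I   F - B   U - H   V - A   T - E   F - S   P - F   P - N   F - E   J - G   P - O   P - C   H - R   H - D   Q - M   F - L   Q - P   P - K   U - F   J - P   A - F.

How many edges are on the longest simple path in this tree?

Starting from D, a farthest node is M at distance 6.
One longest path: D - H - U - F - P - Q - M.
So the diameter is 6.

6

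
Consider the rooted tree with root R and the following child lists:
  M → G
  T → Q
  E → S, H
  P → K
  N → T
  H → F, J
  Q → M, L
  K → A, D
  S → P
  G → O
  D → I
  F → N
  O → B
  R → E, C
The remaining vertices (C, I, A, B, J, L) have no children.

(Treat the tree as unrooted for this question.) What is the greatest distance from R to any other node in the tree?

10

Distances from R peak at 10, attained at B.
R – E – H – F – N – T – Q – M – G – O – B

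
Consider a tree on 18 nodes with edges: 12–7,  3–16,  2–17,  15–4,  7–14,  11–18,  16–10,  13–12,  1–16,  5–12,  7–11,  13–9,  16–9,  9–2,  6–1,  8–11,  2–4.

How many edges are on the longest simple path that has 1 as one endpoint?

The node farthest from 1 is 8 (18 also at distance 7), via 1–16–9–13–12–7–11–8 — 7 edges.

7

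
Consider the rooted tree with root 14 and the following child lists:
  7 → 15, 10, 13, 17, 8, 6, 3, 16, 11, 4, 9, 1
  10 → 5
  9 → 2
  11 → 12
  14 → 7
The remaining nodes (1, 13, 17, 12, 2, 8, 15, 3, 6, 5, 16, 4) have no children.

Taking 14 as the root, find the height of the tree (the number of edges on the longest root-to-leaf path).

3

A deepest node is 5, reached by 14-7-10-5.
That path has 3 edges, so the height is 3.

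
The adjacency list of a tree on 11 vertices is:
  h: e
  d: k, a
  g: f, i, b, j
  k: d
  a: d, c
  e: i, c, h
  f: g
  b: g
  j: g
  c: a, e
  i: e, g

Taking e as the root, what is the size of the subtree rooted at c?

4

c's subtree: {c, a, d, k}, size 4.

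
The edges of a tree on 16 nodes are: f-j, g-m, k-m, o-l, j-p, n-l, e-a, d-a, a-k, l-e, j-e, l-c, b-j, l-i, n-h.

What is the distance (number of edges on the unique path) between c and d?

4

The path is c–l–e–a–d, which has 4 edges.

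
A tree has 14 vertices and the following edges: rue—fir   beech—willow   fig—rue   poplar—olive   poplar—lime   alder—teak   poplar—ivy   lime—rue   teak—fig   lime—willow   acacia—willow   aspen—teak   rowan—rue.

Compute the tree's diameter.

6

Starting from olive, a farthest node is alder at distance 6.
One longest path: olive – poplar – lime – rue – fig – teak – alder.
So the diameter is 6.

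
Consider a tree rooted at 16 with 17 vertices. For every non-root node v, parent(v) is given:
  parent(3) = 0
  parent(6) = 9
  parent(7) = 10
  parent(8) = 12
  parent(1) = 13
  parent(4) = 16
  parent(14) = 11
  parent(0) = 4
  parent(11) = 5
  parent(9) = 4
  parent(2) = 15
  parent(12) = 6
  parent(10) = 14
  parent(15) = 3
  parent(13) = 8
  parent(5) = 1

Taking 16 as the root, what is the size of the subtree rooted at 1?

6

Descendants of 1 (including itself): 1, 5, 11, 14, 10, 7. That's 6.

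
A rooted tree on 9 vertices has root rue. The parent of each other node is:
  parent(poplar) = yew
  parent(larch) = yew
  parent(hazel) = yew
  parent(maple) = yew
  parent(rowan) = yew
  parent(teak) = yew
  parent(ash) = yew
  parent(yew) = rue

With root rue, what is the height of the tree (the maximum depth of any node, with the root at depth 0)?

2

A deepest node is larch, reached by rue-yew-larch.
That path has 2 edges, so the height is 2.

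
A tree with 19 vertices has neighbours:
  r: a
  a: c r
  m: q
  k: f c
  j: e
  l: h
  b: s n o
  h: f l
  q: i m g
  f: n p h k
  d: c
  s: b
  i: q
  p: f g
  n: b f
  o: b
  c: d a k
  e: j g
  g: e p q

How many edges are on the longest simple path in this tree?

A longest path is r–a–c–k–f–p–g–q–i, with 8 edges.

8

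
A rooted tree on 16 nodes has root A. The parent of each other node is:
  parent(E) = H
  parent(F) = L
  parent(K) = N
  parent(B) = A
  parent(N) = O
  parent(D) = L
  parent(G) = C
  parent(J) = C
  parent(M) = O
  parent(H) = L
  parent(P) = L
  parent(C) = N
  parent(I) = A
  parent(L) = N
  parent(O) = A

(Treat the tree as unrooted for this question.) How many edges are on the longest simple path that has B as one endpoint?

6

A farthest node from B is E.
The path B – A – O – N – L – H – E has 6 edges.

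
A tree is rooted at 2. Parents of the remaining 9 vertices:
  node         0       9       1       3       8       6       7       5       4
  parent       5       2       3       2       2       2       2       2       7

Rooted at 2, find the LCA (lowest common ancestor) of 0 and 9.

Ancestors of 0 (toward the root): 0, 5, 2.
Ancestors of 9: 9, 2.
The deepest node appearing in both lists is 2.

2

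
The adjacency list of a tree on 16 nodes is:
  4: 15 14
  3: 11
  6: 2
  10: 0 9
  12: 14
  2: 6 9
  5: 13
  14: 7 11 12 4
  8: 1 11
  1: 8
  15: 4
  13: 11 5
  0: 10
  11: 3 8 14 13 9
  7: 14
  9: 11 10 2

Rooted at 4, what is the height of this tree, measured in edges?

5

The longest root-to-leaf path is 4 – 14 – 11 – 9 – 10 – 0 (5 edges).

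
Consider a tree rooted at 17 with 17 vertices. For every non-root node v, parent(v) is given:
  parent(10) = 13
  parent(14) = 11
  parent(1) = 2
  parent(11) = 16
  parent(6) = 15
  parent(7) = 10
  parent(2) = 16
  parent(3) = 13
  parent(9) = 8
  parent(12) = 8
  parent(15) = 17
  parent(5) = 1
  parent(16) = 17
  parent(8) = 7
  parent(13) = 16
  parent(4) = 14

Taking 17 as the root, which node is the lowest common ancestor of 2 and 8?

2's ancestor chain is 2, 16, 17 and 8's is 8, 7, 10, 13, 16, 17; they first meet at 16.

16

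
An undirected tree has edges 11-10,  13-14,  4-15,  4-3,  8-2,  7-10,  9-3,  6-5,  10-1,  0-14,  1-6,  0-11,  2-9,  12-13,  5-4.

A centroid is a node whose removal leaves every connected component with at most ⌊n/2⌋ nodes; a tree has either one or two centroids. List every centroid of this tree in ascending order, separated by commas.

1, 6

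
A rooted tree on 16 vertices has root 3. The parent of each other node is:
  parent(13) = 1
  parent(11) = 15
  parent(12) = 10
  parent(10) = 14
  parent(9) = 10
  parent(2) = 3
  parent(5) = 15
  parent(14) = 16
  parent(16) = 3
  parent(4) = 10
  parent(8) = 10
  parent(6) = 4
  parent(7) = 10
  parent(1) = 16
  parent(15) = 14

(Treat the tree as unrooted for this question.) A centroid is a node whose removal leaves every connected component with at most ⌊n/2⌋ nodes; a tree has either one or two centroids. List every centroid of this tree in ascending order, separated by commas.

14

Removing 14 splits the tree into components of sizes 7, 5, 3; the largest is 7 ≤ ⌊16/2⌋ = 8.
Every other node leaves some component of size > 8, so the centroid is unique.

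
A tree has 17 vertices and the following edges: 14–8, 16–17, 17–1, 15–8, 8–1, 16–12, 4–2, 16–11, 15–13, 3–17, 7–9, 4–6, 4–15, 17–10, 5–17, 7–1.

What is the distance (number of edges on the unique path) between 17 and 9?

3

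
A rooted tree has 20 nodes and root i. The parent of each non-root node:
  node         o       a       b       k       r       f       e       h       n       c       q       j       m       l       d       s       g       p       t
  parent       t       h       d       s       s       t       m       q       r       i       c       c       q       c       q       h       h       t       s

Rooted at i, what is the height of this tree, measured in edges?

A deepest node is n, reached by i-c-q-h-s-r-n.
That path has 6 edges, so the height is 6.

6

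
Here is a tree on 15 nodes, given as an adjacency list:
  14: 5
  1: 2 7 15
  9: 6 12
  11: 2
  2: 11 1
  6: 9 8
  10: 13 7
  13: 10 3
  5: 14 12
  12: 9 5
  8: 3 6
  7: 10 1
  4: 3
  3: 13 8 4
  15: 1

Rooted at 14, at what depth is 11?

12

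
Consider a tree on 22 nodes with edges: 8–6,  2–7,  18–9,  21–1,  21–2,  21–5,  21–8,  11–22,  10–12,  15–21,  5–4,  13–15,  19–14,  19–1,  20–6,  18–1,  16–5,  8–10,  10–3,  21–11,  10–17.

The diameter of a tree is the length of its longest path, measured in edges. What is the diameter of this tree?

BFS from 14 reaches 3 last, at distance 6; BFS from 3 confirms no node is farther.
Path: 14-19-1-21-8-10-3.

6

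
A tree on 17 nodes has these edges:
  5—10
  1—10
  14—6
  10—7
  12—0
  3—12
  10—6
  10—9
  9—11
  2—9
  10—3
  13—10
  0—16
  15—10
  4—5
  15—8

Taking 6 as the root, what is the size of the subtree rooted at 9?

3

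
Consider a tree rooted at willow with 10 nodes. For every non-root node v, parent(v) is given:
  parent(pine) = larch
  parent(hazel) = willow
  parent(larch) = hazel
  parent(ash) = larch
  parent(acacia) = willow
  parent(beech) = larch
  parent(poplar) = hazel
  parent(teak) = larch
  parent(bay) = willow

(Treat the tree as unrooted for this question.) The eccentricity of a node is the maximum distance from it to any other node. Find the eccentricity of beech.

4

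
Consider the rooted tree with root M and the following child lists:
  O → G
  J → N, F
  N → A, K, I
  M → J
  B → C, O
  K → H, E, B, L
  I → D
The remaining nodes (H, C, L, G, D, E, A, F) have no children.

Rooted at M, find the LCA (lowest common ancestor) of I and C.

I's ancestor chain is I, N, J, M and C's is C, B, K, N, J, M; they first meet at N.

N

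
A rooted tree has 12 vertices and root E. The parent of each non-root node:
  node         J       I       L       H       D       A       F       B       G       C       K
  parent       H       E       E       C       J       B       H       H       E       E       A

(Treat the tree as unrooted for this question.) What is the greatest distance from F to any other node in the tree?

A farthest node from F is I (G, L, K also at distance 4).
The path F-H-C-E-I has 4 edges.

4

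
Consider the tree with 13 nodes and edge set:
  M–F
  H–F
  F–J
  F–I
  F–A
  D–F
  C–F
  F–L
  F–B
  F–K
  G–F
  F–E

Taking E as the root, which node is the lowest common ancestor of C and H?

Ancestors of C (toward the root): C, F, E.
Ancestors of H: H, F, E.
The deepest node appearing in both lists is F.

F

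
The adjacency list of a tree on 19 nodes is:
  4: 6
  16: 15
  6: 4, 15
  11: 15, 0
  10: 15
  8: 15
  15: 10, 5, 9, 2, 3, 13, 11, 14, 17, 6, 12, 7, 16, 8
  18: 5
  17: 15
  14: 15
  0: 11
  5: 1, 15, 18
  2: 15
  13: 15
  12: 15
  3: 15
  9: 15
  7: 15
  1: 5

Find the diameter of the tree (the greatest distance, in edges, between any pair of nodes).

A longest path is 4 – 6 – 15 – 5 – 1, with 4 edges.

4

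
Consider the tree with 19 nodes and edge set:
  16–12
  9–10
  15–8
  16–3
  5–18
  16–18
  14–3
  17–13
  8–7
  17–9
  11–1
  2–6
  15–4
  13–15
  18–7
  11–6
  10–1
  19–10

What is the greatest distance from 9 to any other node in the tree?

9

Distances from 9 peak at 9, attained at 14.
9-17-13-15-8-7-18-16-3-14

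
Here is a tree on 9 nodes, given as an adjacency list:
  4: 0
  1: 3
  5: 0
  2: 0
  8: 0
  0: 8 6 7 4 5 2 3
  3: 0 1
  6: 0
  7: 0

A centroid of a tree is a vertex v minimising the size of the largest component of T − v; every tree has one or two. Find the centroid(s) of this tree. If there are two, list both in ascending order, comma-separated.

Delete 0: the remaining components have sizes 2, 1, 1, 1, 1, 1, 1. Max 2 ≤ 4, so 0 is a centroid.
No neighbour of 0 does as well, so 0 is the unique centroid.

0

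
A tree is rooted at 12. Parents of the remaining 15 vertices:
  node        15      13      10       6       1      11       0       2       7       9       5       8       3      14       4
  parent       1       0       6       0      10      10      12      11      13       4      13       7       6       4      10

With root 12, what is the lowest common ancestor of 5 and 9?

5's ancestor chain is 5, 13, 0, 12 and 9's is 9, 4, 10, 6, 0, 12; they first meet at 0.

0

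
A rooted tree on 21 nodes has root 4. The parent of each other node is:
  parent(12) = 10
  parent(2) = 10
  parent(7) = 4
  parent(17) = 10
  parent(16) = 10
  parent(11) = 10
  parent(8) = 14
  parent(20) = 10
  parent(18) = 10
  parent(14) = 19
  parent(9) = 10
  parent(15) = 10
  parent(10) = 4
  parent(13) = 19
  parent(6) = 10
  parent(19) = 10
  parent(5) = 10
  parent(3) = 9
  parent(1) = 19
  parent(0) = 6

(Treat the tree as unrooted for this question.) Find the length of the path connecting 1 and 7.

1 – 19 – 10 – 4 – 7: 4 edges.

4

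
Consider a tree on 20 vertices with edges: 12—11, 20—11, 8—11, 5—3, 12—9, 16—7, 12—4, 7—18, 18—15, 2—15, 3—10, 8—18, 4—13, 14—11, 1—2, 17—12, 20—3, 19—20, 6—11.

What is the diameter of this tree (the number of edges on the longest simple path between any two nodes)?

BFS from 5 reaches 1 last, at distance 8; BFS from 1 confirms no node is farther.
Path: 5 - 3 - 20 - 11 - 8 - 18 - 15 - 2 - 1.

8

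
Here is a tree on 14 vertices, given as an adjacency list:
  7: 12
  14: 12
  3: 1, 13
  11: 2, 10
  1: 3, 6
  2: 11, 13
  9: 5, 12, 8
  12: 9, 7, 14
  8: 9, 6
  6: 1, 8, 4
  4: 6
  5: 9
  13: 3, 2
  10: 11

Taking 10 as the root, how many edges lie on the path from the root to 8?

10 → 11 → 2 → 13 → 3 → 1 → 6 → 8 — 7 edges.

7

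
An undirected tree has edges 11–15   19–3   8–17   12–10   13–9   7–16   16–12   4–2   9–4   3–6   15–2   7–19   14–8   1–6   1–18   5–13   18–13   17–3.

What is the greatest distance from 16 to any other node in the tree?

12

The node farthest from 16 is 11, via 16–7–19–3–6–1–18–13–9–4–2–15–11 — 12 edges.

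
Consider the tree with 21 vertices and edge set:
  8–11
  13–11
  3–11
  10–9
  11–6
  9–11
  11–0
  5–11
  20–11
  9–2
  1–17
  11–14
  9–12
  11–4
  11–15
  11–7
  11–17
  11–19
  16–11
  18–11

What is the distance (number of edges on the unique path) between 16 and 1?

3

The path is 16 - 11 - 17 - 1, which has 3 edges.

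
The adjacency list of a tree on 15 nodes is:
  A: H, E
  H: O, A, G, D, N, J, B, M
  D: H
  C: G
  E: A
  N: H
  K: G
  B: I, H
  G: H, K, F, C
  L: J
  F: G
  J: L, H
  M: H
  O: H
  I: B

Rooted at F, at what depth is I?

F – G – H – B – I — 4 edges.

4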